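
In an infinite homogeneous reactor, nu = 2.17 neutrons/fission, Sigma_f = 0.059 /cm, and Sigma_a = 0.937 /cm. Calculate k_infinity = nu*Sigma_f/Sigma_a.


k_inf = nu * Sigma_f / Sigma_a
k_inf = 2.17 * 0.059 / 0.937
k_inf = 0.13664

0.13664


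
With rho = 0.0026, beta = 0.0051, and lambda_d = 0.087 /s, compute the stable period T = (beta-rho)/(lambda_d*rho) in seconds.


T = (beta - rho) / (lambda_d * rho)
T = (0.0051 - 0.0026) / (0.087 * 0.0026)
T = 11.052 s

11.052


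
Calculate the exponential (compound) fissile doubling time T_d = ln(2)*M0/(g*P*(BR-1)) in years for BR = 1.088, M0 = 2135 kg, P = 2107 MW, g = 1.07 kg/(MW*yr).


Breeding gain G = BR - 1 = 1.088 - 1 = 0.088
Fissile production rate = g * P * G = 1.07 * 2107 * 0.088 = 198.39512 kg/yr
T_d = ln(2) * M0 / (g * P * G)
T_d = ln(2) * 2135 / 198.39512 = 7.4592 yr

7.4592


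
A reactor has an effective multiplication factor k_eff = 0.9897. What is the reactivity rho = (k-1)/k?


rho = (k_eff - 1) / k_eff
rho = (0.9897 - 1) / 0.9897
rho = -0.010407

-0.010407


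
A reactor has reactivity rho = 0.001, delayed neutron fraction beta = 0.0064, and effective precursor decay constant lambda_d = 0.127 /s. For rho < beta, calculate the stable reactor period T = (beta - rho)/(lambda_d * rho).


T = (beta - rho) / (lambda_d * rho)
T = (0.0064 - 0.001) / (0.127 * 0.001)
T = 42.520 s

42.520


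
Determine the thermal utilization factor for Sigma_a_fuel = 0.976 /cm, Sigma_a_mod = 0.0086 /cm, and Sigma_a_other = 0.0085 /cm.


f = Sigma_a_fuel / (Sigma_a_fuel + Sigma_a_mod + Sigma_a_other)
f = 0.976 / (0.976 + 0.0086 + 0.0085)
f = 0.98278

0.98278


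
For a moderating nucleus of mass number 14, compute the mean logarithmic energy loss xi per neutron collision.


xi = 1 + (A-1)^2/(2A) * ln((A-1)/(A+1))
xi = 1 + (14-1)^2/(2*14) * ln((14-1)/(14 +1))
xi = 0.13628

0.13628


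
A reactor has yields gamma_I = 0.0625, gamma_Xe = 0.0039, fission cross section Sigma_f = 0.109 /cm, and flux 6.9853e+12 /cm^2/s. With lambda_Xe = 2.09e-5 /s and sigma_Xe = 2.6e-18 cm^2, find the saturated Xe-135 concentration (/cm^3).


Xe_eq = (gamma_I + gamma_Xe) * Sigma_f * phi / (lambda_Xe + sigma_Xe * phi)
Numerator = (0.0625 + 0.0039) * 0.109 * 6.9853e+12 = 5.055681e+10
Denominator = 2.09e-5 + 2.6e-18 * 6.9853e+12 = 3.906178e-05
Xe_eq = 5.055681e+10 / 3.906178e-05 = 1.2943e+15 /cm^3

1.2943e+15


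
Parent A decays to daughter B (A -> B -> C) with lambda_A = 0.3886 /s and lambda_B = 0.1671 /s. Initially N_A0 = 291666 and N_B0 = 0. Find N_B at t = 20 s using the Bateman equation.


N_B(t) = lambda_A * N_A0 / (lambda_B - lambda_A) * [exp(-lambda_A*t) - exp(-lambda_B*t)]
exp(-0.3886*20) = 4.213697e-04; exp(-0.1671*20) = 0.03536615
N_B = 0.3886 * 291666 / (0.1671 - 0.3886) * (4.213697e-04 - 0.03536615)
N_B = 17881

17881


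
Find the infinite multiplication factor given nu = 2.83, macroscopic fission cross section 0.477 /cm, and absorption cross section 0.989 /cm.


k_inf = nu * Sigma_f / Sigma_a
k_inf = 2.83 * 0.477 / 0.989
k_inf = 1.3649

1.3649


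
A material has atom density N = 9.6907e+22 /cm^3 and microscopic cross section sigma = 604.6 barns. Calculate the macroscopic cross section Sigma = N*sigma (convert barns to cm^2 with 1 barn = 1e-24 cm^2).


Sigma = N * sigma_barns * 1e-24
Sigma = 9.6907e+22 * 604.6 * 1e-24
Sigma = 58.590 /cm

58.590


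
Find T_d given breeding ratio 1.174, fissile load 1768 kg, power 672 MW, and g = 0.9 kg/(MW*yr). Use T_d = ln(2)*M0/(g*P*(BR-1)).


Breeding gain G = BR - 1 = 1.174 - 1 = 0.174
Fissile production rate = g * P * G = 0.9 * 672 * 0.174 = 105.2352 kg/yr
T_d = ln(2) * M0 / (g * P * G)
T_d = ln(2) * 1768 / 105.2352 = 11.645 yr

11.645


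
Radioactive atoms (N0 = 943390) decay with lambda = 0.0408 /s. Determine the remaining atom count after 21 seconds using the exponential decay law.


N = N0 * exp(-lambda * t)
N = 943390 * exp(-0.0408 * 21)
N = 400486

400486


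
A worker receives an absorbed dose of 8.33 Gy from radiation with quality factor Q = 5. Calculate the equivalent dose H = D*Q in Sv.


H = D * Q
H = 8.33 * 5
H = 41.650 Sv

41.650


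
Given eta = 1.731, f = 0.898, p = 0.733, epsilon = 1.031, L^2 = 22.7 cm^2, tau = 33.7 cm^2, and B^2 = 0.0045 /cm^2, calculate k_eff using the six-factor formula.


k_inf = eta*f*p*eps = 1.731*0.898*0.733*1.031 = 1.174725
P_TNL = 1/(1 + L^2*B^2) = 1/(1 + 22.7*0.0045) = 0.9073175
P_FNL = exp(-B^2*tau) = exp(-0.0045*33.7) = 0.8592890
k_eff = k_inf * P_TNL * P_FNL = 1.174725 * 0.9073175 * 0.8592890
k_eff = 0.91587

0.91587


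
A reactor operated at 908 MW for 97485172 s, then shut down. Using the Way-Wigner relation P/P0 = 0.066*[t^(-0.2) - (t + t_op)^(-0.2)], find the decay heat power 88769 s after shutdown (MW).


P/P0 = 0.066 * [t^(-0.2) - (t + t_op)^(-0.2)]
P/P0 = 0.066 * [88769^(-0.2) - (88769 + 97485172)^(-0.2)]
P/P0 = 0.066 * [0.1024113 - 0.02524255] = 0.005093137
P = 908 * 0.005093137 = 4.6246 MW

4.6246


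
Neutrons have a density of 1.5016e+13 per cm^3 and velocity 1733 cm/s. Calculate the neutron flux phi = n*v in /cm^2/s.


phi = n * v
phi = 1.5016e+13 * 1733
phi = 2.6023e+16 /cm^2/s

2.6023e+16


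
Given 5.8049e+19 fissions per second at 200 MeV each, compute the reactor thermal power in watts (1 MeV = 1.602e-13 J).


P = fission_rate * E_MeV * 1.602e-13
P = 5.8049e+19 * 200 * 1.602e-13
P = 1.8599e+09 W

1.8599e+09


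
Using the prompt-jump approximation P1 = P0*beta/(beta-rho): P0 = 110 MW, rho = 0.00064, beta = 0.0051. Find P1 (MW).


P1/P0 = beta / (beta - rho)
P1/P0 = 0.0051 / (0.0051 - 0.00064) = 1.143498
P1 = 110 * 1.143498 = 125.78 MW

125.78


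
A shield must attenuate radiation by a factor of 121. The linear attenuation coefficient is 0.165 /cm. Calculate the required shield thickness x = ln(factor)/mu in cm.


x = ln(factor) / mu
x = ln(121) / 0.165
x = 29.065 cm

29.065


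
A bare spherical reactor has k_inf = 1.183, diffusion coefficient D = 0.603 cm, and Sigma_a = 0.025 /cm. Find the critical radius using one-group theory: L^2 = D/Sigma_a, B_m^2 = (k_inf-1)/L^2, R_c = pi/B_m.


L^2 = D / Sigma_a = 0.603 / 0.025 = 24.12000 cm^2
B_m^2 = (k_inf - 1) / L^2 = (1.183 - 1) / 24.12000 = 0.007587065 /cm^2
For a bare sphere: B_g = pi/R, so R_c = pi / sqrt(B_m^2)
R_c = pi / sqrt(0.007587065) = 36.067 cm

36.067


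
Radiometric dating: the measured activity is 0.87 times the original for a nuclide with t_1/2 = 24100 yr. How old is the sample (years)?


lambda = ln(2) / t_half = ln(2) / 24100 = 2.876129e-05 /yr
t = -ln(A/A0) / lambda
t = -ln(0.87) / 2.876129e-05
t = 4842.0 yr

4842.0


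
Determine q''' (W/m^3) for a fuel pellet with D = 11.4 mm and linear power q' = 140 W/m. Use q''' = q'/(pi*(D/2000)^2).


r = D / 2 / 1000 = 11.4 / 2 / 1000 = 0.0057 m
q''' = q' / (pi * r^2)
q''' = 140 / (pi * 0.0057^2)
q''' = 1.3716e+06 W/m^3

1.3716e+06


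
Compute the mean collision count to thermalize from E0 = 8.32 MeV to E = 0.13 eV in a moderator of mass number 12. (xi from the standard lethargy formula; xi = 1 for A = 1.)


xi = 1 + (A-1)^2/(2A)*ln((A-1)/(A+1)) = 0.1577690 (for A = 12)
n = ln(E0/E) / xi
n = ln(8.32e6 / 0.13) / 0.1577690
n = ln(6.400000e+07) / 0.1577690 = 113.93

113.93


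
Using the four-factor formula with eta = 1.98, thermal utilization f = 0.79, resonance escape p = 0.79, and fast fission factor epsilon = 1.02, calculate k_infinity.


k_inf = eta * f * p * epsilon
k_inf = 1.98 * 0.79 * 0.79 * 1.02
k_inf = 1.2604

1.2604


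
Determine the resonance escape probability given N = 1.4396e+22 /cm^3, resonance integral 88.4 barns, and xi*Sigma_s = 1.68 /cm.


p = exp(-N * I * 1e-24 / (xi*Sigma_s))
p = exp(-1.4396e+22 * 88.4 * 1e-24 / 1.68)
p = 0.46884

0.46884


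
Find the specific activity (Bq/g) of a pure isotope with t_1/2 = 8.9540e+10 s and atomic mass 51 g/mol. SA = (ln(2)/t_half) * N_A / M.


lambda = ln(2) / t_half = ln(2) / 8.9540e+10 = 7.741201e-12 /s
SA = lambda * N_A / M
SA = 7.741201e-12 * 6.022e23 / 51
SA = 9.1407e+10 Bq/g

9.1407e+10


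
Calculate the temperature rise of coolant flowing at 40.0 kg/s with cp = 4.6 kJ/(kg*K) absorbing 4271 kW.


dT = Q / (m_dot * cp)
dT = 4271 / (40.0 * 4.6)
dT = 23.212 C

23.212


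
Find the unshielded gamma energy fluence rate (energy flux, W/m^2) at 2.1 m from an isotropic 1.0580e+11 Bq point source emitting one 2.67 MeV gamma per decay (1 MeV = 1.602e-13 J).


psi = A * E * 1.602e-13 / (4*pi*r^2)
psi = 1.0580e+11 * 2.67 * 1.602e-13 / (4*pi*2.1^2)
psi = 8.1660e-04 W/m^2

8.1660e-04


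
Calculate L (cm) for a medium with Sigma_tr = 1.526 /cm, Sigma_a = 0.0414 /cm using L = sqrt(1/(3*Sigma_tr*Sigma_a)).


D = 1 / (3 * Sigma_tr) = 1 / (3 * 1.526) = 0.2184360 cm
L = sqrt(D / Sigma_a)
L = sqrt(0.2184360 / 0.0414)
L = 2.2970 cm

2.2970


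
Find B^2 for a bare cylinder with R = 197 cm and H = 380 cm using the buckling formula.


B^2 = (2.405/R)^2 + (pi/H)^2
B^2 = (2.405/197)^2 + (pi/380)^2
B^2 = 2.1739e-04 /cm^2

2.1739e-04


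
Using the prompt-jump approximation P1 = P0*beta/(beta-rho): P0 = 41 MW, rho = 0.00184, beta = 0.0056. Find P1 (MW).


P1/P0 = beta / (beta - rho)
P1/P0 = 0.0056 / (0.0056 - 0.00184) = 1.489362
P1 = 41 * 1.489362 = 61.064 MW

61.064


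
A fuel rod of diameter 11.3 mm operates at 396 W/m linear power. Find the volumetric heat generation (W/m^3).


r = D / 2 / 1000 = 11.3 / 2 / 1000 = 0.00565 m
q''' = q' / (pi * r^2)
q''' = 396 / (pi * 0.00565^2)
q''' = 3.9486e+06 W/m^3

3.9486e+06


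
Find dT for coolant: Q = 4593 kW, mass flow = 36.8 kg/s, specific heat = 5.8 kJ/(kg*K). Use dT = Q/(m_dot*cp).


dT = Q / (m_dot * cp)
dT = 4593 / (36.8 * 5.8)
dT = 21.519 C

21.519


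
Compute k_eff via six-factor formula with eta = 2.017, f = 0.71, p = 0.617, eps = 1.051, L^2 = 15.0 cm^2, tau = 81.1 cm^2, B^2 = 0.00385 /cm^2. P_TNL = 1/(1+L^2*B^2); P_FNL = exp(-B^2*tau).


k_inf = eta*f*p*eps = 2.017*0.71*0.617*1.051 = 0.9286501
P_TNL = 1/(1 + L^2*B^2) = 1/(1 + 15.0*0.00385) = 0.9454030
P_FNL = exp(-B^2*tau) = exp(-0.00385*81.1) = 0.7318095
k_eff = k_inf * P_TNL * P_FNL = 0.9286501 * 0.9454030 * 0.7318095
k_eff = 0.64249

0.64249


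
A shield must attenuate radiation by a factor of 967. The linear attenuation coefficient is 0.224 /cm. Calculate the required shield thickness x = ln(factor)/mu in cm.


x = ln(factor) / mu
x = ln(967) / 0.224
x = 30.688 cm

30.688


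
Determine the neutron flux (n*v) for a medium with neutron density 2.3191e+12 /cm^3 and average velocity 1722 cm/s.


phi = n * v
phi = 2.3191e+12 * 1722
phi = 3.9935e+15 /cm^2/s

3.9935e+15


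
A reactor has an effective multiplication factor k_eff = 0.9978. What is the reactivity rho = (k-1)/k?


rho = (k_eff - 1) / k_eff
rho = (0.9978 - 1) / 0.9978
rho = -0.0022049

-0.0022049


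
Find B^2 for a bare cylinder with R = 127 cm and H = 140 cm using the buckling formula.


B^2 = (2.405/R)^2 + (pi/H)^2
B^2 = (2.405/127)^2 + (pi/140)^2
B^2 = 8.6216e-04 /cm^2

8.6216e-04


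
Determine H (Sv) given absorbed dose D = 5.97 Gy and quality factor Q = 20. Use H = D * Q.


H = D * Q
H = 5.97 * 20
H = 119.40 Sv

119.40


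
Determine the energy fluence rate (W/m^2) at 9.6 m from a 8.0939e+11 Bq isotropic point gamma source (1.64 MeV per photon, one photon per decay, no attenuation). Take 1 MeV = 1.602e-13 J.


psi = A * E * 1.602e-13 / (4*pi*r^2)
psi = 8.0939e+11 * 1.64 * 1.602e-13 / (4*pi*9.6^2)
psi = 1.8362e-04 W/m^2

1.8362e-04


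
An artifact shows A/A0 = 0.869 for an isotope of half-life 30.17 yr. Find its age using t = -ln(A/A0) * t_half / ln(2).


lambda = ln(2) / t_half = ln(2) / 30.17 = 0.02297472 /yr
t = -ln(A/A0) / lambda
t = -ln(0.869) / 0.02297472
t = 6.1116 yr

6.1116


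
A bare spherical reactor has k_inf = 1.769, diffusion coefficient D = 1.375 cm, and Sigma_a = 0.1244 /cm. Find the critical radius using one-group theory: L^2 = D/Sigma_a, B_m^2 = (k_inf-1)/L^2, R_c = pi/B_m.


L^2 = D / Sigma_a = 1.375 / 0.1244 = 11.05305 cm^2
B_m^2 = (k_inf - 1) / L^2 = (1.769 - 1) / 11.05305 = 0.06957356 /cm^2
For a bare sphere: B_g = pi/R, so R_c = pi / sqrt(B_m^2)
R_c = pi / sqrt(0.06957356) = 11.910 cm

11.910


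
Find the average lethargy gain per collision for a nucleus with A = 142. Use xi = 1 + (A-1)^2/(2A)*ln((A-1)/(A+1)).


xi = 1 + (A-1)^2/(2A) * ln((A-1)/(A+1))
xi = 1 + (142-1)^2/(2*142) * ln((142-1)/(142 +1))
xi = 0.014019

0.014019


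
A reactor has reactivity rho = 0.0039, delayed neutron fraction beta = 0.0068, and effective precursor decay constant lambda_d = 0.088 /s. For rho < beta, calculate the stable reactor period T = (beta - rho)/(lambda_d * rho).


T = (beta - rho) / (lambda_d * rho)
T = (0.0068 - 0.0039) / (0.088 * 0.0039)
T = 8.4499 s

8.4499


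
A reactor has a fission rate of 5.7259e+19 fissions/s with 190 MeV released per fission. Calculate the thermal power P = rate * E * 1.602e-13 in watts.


P = fission_rate * E_MeV * 1.602e-13
P = 5.7259e+19 * 190 * 1.602e-13
P = 1.7428e+09 W

1.7428e+09


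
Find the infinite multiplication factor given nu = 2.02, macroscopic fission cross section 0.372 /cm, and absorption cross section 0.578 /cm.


k_inf = nu * Sigma_f / Sigma_a
k_inf = 2.02 * 0.372 / 0.578
k_inf = 1.3001

1.3001


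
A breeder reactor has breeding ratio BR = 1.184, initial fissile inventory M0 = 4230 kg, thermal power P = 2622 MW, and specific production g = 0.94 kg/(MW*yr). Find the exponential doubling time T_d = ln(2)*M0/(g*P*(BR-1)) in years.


Breeding gain G = BR - 1 = 1.184 - 1 = 0.184
Fissile production rate = g * P * G = 0.94 * 2622 * 0.184 = 453.50112 kg/yr
T_d = ln(2) * M0 / (g * P * G)
T_d = ln(2) * 4230 / 453.50112 = 6.4653 yr

6.4653


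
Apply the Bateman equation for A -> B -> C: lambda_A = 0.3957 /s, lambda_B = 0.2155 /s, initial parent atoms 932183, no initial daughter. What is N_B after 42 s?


N_B(t) = lambda_A * N_A0 / (lambda_B - lambda_A) * [exp(-lambda_A*t) - exp(-lambda_B*t)]
exp(-0.3957*42) = 6.057400e-08; exp(-0.2155*42) = 1.172737e-04
N_B = 0.3957 * 932183 / (0.2155 - 0.3957) * (6.057400e-08 - 1.172737e-04)
N_B = 239.93

239.93


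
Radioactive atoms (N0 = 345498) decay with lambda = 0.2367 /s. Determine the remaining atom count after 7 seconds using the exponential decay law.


N = N0 * exp(-lambda * t)
N = 345498 * exp(-0.2367 * 7)
N = 65897

65897


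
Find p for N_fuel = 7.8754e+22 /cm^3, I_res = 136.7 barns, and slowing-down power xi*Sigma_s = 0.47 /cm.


p = exp(-N * I * 1e-24 / (xi*Sigma_s))
p = exp(-7.8754e+22 * 136.7 * 1e-24 / 0.47)
p = 1.1277e-10

1.1277e-10


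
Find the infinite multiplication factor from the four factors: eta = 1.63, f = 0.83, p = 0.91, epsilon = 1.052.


k_inf = eta * f * p * epsilon
k_inf = 1.63 * 0.83 * 0.91 * 1.052
k_inf = 1.2952

1.2952


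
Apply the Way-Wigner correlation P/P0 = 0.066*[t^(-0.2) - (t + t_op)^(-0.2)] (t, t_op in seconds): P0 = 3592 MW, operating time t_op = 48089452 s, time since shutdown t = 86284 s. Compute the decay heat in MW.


P/P0 = 0.066 * [t^(-0.2) - (t + t_op)^(-0.2)]
P/P0 = 0.066 * [86284^(-0.2) - (86284 + 48089452)^(-0.2)]
P/P0 = 0.066 * [0.1029945 - 0.02906928] = 0.004879065
P = 3592 * 0.004879065 = 17.526 MW

17.526


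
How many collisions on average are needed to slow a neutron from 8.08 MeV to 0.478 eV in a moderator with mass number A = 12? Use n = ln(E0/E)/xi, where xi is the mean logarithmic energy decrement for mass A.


xi = 1 + (A-1)^2/(2A)*ln((A-1)/(A+1)) = 0.1577690 (for A = 12)
n = ln(E0/E) / xi
n = ln(8.08e6 / 0.478) / 0.1577690
n = ln(1.690377e+07) / 0.1577690 = 105.49

105.49


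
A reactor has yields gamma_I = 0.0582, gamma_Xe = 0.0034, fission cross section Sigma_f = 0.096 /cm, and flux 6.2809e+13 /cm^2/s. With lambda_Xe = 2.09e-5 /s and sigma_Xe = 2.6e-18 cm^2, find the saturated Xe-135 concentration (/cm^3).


Xe_eq = (gamma_I + gamma_Xe) * Sigma_f * phi / (lambda_Xe + sigma_Xe * phi)
Numerator = (0.0582 + 0.0034) * 0.096 * 6.2809e+13 = 3.714273e+11
Denominator = 2.09e-5 + 2.6e-18 * 6.2809e+13 = 1.842034e-04
Xe_eq = 3.714273e+11 / 1.842034e-04 = 2.0164e+15 /cm^3

2.0164e+15


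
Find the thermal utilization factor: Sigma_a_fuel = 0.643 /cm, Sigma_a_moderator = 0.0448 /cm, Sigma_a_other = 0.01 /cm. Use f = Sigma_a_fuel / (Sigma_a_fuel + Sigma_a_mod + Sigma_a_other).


f = Sigma_a_fuel / (Sigma_a_fuel + Sigma_a_mod + Sigma_a_other)
f = 0.643 / (0.643 + 0.0448 + 0.01)
f = 0.92147

0.92147


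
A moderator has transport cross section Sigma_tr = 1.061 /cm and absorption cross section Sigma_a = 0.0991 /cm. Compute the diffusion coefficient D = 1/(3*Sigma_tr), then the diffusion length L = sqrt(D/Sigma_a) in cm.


D = 1 / (3 * Sigma_tr) = 1 / (3 * 1.061) = 0.3141690 cm
L = sqrt(D / Sigma_a)
L = sqrt(0.3141690 / 0.0991)
L = 1.7805 cm

1.7805


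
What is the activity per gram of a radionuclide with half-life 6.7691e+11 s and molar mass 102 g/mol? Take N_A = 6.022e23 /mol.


lambda = ln(2) / t_half = ln(2) / 6.7691e+11 = 1.023987e-12 /s
SA = lambda * N_A / M
SA = 1.023987e-12 * 6.022e23 / 102
SA = 6.0455e+09 Bq/g

6.0455e+09


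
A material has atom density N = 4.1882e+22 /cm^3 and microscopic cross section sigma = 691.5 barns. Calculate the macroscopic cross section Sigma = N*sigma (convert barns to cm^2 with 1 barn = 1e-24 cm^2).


Sigma = N * sigma_barns * 1e-24
Sigma = 4.1882e+22 * 691.5 * 1e-24
Sigma = 28.961 /cm

28.961


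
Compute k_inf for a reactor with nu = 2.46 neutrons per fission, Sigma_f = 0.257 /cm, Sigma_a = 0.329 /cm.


k_inf = nu * Sigma_f / Sigma_a
k_inf = 2.46 * 0.257 / 0.329
k_inf = 1.9216

1.9216


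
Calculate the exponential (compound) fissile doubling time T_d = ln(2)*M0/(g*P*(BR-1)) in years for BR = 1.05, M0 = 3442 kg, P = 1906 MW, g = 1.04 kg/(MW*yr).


Breeding gain G = BR - 1 = 1.05 - 1 = 0.05
Fissile production rate = g * P * G = 1.04 * 1906 * 0.05 = 99.112 kg/yr
T_d = ln(2) * M0 / (g * P * G)
T_d = ln(2) * 3442 / 99.112 = 24.072 yr

24.072


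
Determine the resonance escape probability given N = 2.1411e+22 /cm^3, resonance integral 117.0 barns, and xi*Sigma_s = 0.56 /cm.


p = exp(-N * I * 1e-24 / (xi*Sigma_s))
p = exp(-2.1411e+22 * 117.0 * 1e-24 / 0.56)
p = 0.011409

0.011409


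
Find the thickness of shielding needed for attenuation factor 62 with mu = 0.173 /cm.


x = ln(factor) / mu
x = ln(62) / 0.173
x = 23.856 cm

23.856


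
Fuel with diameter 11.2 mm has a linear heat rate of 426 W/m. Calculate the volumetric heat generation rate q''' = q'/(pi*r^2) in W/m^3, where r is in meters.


r = D / 2 / 1000 = 11.2 / 2 / 1000 = 0.0056 m
q''' = q' / (pi * r^2)
q''' = 426 / (pi * 0.0056^2)
q''' = 4.3240e+06 W/m^3

4.3240e+06


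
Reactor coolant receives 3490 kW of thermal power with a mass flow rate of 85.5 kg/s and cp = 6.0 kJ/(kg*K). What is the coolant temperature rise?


dT = Q / (m_dot * cp)
dT = 3490 / (85.5 * 6.0)
dT = 6.8031 C

6.8031


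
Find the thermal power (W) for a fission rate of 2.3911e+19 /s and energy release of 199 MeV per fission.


P = fission_rate * E_MeV * 1.602e-13
P = 2.3911e+19 * 199 * 1.602e-13
P = 7.6228e+08 W

7.6228e+08


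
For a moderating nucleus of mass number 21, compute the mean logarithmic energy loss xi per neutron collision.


xi = 1 + (A-1)^2/(2A) * ln((A-1)/(A+1))
xi = 1 + (21-1)^2/(2*21) * ln((21-1)/(21 +1))
xi = 0.092284

0.092284


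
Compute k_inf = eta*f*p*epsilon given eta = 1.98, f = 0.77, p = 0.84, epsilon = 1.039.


k_inf = eta * f * p * epsilon
k_inf = 1.98 * 0.77 * 0.84 * 1.039
k_inf = 1.3306

1.3306


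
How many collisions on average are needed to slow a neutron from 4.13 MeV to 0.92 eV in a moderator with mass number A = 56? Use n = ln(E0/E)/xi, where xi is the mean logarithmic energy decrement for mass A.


xi = 1 + (A-1)^2/(2A)*ln((A-1)/(A+1)) = 0.03529286 (for A = 56)
n = ln(E0/E) / xi
n = ln(4.13e6 / 0.92) / 0.03529286
n = ln(4.489130e+06) / 0.03529286 = 434.00

434.00


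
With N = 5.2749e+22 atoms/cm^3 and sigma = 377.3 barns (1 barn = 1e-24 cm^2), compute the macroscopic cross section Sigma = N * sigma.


Sigma = N * sigma_barns * 1e-24
Sigma = 5.2749e+22 * 377.3 * 1e-24
Sigma = 19.902 /cm

19.902


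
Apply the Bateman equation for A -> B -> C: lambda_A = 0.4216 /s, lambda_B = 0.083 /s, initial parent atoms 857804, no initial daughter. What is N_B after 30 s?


N_B(t) = lambda_A * N_A0 / (lambda_B - lambda_A) * [exp(-lambda_A*t) - exp(-lambda_B*t)]
exp(-0.4216*30) = 3.213982e-06; exp(-0.083*30) = 0.08290997
N_B = 0.4216 * 857804 / (0.083 - 0.4216) * (3.213982e-06 - 0.08290997)
N_B = 88551

88551


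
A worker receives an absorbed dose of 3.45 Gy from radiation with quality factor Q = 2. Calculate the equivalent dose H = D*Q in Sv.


H = D * Q
H = 3.45 * 2
H = 6.9000 Sv

6.9000


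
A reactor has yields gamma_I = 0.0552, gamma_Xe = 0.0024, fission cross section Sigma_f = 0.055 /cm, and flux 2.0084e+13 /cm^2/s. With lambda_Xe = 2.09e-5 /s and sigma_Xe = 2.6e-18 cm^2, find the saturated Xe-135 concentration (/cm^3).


Xe_eq = (gamma_I + gamma_Xe) * Sigma_f * phi / (lambda_Xe + sigma_Xe * phi)
Numerator = (0.0552 + 0.0024) * 0.055 * 2.0084e+13 = 6.362611e+10
Denominator = 2.09e-5 + 2.6e-18 * 2.0084e+13 = 7.311840e-05
Xe_eq = 6.362611e+10 / 7.311840e-05 = 8.7018e+14 /cm^3

8.7018e+14


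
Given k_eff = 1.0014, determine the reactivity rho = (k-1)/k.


rho = (k_eff - 1) / k_eff
rho = (1.0014 - 1) / 1.0014
rho = 0.0013980

0.0013980


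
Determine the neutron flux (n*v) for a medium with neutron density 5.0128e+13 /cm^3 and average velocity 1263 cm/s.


phi = n * v
phi = 5.0128e+13 * 1263
phi = 6.3312e+16 /cm^2/s

6.3312e+16


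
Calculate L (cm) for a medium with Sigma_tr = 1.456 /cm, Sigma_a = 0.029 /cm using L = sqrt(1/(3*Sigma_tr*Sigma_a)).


D = 1 / (3 * Sigma_tr) = 1 / (3 * 1.456) = 0.2289377 cm
L = sqrt(D / Sigma_a)
L = sqrt(0.2289377 / 0.029)
L = 2.8097 cm

2.8097


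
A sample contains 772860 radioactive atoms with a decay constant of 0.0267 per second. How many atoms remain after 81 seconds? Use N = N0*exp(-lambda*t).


N = N0 * exp(-lambda * t)
N = 772860 * exp(-0.0267 * 81)
N = 88890

88890


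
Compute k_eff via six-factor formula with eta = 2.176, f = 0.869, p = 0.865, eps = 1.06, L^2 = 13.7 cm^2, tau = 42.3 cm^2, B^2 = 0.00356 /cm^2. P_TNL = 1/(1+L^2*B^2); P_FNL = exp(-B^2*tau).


k_inf = eta*f*p*eps = 2.176*0.869*0.865*1.06 = 1.733807
P_TNL = 1/(1 + L^2*B^2) = 1/(1 + 13.7*0.00356) = 0.9534961
P_FNL = exp(-B^2*tau) = exp(-0.00356*42.3) = 0.8602020
k_eff = k_inf * P_TNL * P_FNL = 1.733807 * 0.9534961 * 0.8602020
k_eff = 1.4221

1.4221


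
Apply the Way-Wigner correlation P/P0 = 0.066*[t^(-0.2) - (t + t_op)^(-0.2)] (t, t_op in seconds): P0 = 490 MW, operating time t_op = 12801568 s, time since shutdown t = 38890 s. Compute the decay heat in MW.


P/P0 = 0.066 * [t^(-0.2) - (t + t_op)^(-0.2)]
P/P0 = 0.066 * [38890^(-0.2) - (38890 + 12801568)^(-0.2)]
P/P0 = 0.066 * [0.1207904 - 0.03786901] = 0.005472812
P = 490 * 0.005472812 = 2.6817 MW

2.6817


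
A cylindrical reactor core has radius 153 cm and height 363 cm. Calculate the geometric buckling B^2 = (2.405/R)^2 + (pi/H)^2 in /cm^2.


B^2 = (2.405/R)^2 + (pi/H)^2
B^2 = (2.405/153)^2 + (pi/363)^2
B^2 = 3.2199e-04 /cm^2

3.2199e-04


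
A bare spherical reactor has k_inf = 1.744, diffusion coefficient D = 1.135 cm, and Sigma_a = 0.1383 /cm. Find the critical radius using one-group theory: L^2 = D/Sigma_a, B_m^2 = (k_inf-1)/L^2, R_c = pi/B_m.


L^2 = D / Sigma_a = 1.135 / 0.1383 = 8.206797 cm^2
B_m^2 = (k_inf - 1) / L^2 = (1.744 - 1) / 8.206797 = 0.09065656 /cm^2
For a bare sphere: B_g = pi/R, so R_c = pi / sqrt(B_m^2)
R_c = pi / sqrt(0.09065656) = 10.434 cm

10.434


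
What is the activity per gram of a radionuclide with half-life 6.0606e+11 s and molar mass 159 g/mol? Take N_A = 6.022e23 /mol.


lambda = ln(2) / t_half = ln(2) / 6.0606e+11 = 1.143694e-12 /s
SA = lambda * N_A / M
SA = 1.143694e-12 * 6.022e23 / 159
SA = 4.3317e+09 Bq/g

4.3317e+09


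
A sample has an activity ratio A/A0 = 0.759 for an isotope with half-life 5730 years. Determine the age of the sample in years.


lambda = ln(2) / t_half = ln(2) / 5730 = 1.209681e-04 /yr
t = -ln(A/A0) / lambda
t = -ln(0.759) / 1.209681e-04
t = 2279.6 yr

2279.6


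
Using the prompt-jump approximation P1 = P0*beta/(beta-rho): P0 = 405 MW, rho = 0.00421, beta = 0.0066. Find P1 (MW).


P1/P0 = beta / (beta - rho)
P1/P0 = 0.0066 / (0.0066 - 0.00421) = 2.761506
P1 = 405 * 2.761506 = 1118.4 MW

1118.4


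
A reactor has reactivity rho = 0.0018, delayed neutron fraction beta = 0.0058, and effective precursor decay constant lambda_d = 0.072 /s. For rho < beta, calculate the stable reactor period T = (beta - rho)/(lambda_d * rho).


T = (beta - rho) / (lambda_d * rho)
T = (0.0058 - 0.0018) / (0.072 * 0.0018)
T = 30.864 s

30.864


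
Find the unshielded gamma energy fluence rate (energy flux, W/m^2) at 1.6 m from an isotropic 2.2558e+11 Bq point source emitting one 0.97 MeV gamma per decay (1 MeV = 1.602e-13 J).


psi = A * E * 1.602e-13 / (4*pi*r^2)
psi = 2.2558e+11 * 0.97 * 1.602e-13 / (4*pi*1.6^2)
psi = 0.0010896 W/m^2

0.0010896


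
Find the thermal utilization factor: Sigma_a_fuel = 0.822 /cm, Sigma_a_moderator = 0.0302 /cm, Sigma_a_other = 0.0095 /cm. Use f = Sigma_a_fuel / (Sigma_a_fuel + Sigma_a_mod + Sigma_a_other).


f = Sigma_a_fuel / (Sigma_a_fuel + Sigma_a_mod + Sigma_a_other)
f = 0.822 / (0.822 + 0.0302 + 0.0095)
f = 0.95393

0.95393


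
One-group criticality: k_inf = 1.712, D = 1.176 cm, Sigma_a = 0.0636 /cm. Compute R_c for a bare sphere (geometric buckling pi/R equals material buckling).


L^2 = D / Sigma_a = 1.176 / 0.0636 = 18.49057 cm^2
B_m^2 = (k_inf - 1) / L^2 = (1.712 - 1) / 18.49057 = 0.03850611 /cm^2
For a bare sphere: B_g = pi/R, so R_c = pi / sqrt(B_m^2)
R_c = pi / sqrt(0.03850611) = 16.010 cm

16.010


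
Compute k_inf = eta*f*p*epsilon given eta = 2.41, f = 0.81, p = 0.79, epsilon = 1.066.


k_inf = eta * f * p * epsilon
k_inf = 2.41 * 0.81 * 0.79 * 1.066
k_inf = 1.6439

1.6439


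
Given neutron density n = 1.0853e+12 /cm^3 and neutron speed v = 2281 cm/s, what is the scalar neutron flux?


phi = n * v
phi = 1.0853e+12 * 2281
phi = 2.4756e+15 /cm^2/s

2.4756e+15


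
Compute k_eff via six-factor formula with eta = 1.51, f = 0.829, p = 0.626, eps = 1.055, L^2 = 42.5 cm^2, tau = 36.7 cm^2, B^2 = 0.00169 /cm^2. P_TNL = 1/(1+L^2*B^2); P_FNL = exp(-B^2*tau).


k_inf = eta*f*p*eps = 1.51*0.829*0.626*1.055 = 0.8267197
P_TNL = 1/(1 + L^2*B^2) = 1/(1 + 42.5*0.00169) = 0.9329881
P_FNL = exp(-B^2*tau) = exp(-0.00169*36.7) = 0.9398613
k_eff = k_inf * P_TNL * P_FNL = 0.8267197 * 0.9329881 * 0.9398613
k_eff = 0.72493

0.72493


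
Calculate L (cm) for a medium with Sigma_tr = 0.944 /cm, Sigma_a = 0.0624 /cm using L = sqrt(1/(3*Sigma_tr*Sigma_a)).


D = 1 / (3 * Sigma_tr) = 1 / (3 * 0.944) = 0.3531073 cm
L = sqrt(D / Sigma_a)
L = sqrt(0.3531073 / 0.0624)
L = 2.3788 cm

2.3788


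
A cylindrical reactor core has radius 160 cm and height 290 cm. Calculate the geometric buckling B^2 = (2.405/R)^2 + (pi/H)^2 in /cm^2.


B^2 = (2.405/R)^2 + (pi/H)^2
B^2 = (2.405/160)^2 + (pi/290)^2
B^2 = 3.4329e-04 /cm^2

3.4329e-04


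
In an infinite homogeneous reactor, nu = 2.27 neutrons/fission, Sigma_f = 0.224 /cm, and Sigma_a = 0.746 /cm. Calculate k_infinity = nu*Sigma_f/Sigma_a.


k_inf = nu * Sigma_f / Sigma_a
k_inf = 2.27 * 0.224 / 0.746
k_inf = 0.68161

0.68161


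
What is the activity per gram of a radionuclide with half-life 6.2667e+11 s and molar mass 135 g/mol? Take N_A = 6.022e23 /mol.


lambda = ln(2) / t_half = ln(2) / 6.2667e+11 = 1.106080e-12 /s
SA = lambda * N_A / M
SA = 1.106080e-12 * 6.022e23 / 135
SA = 4.9339e+09 Bq/g

4.9339e+09


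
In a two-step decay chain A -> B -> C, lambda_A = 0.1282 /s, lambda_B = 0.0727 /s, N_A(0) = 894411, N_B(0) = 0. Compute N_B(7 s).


N_B(t) = lambda_A * N_A0 / (lambda_B - lambda_A) * [exp(-lambda_A*t) - exp(-lambda_B*t)]
exp(-0.1282*7) = 0.4076281; exp(-0.0727*7) = 0.6011565
N_B = 0.1282 * 894411 / (0.0727 - 0.1282) * (0.4076281 - 0.6011565)
N_B = 399831

399831


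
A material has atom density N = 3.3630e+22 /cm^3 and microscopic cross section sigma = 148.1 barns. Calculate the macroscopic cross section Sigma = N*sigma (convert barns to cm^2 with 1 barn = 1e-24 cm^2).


Sigma = N * sigma_barns * 1e-24
Sigma = 3.3630e+22 * 148.1 * 1e-24
Sigma = 4.9806 /cm

4.9806


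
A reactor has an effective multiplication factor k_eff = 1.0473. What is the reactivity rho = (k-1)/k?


rho = (k_eff - 1) / k_eff
rho = (1.0473 - 1) / 1.0473
rho = 0.045164

0.045164


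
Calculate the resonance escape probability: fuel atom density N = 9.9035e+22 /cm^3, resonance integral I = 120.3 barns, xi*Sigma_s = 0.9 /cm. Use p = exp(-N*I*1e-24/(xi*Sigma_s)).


p = exp(-N * I * 1e-24 / (xi*Sigma_s))
p = exp(-9.9035e+22 * 120.3 * 1e-24 / 0.9)
p = 1.7822e-06

1.7822e-06


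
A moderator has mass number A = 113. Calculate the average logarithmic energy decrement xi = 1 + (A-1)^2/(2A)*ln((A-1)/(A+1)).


xi = 1 + (A-1)^2/(2A) * ln((A-1)/(A+1))
xi = 1 + (113-1)^2/(2*113) * ln((113-1)/(113 +1))
xi = 0.017595

0.017595


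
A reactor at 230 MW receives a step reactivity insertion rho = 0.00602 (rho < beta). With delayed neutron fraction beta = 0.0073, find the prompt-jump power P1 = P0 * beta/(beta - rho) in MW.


P1/P0 = beta / (beta - rho)
P1/P0 = 0.0073 / (0.0073 - 0.00602) = 5.703125
P1 = 230 * 5.703125 = 1311.7 MW

1311.7


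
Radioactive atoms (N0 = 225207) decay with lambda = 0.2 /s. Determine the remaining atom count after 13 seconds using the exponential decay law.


N = N0 * exp(-lambda * t)
N = 225207 * exp(-0.2 * 13)
N = 16727

16727


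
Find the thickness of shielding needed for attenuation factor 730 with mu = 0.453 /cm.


x = ln(factor) / mu
x = ln(730) / 0.453
x = 14.554 cm

14.554


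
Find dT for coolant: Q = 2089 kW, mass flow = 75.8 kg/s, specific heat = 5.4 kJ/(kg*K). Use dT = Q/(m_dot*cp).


dT = Q / (m_dot * cp)
dT = 2089 / (75.8 * 5.4)
dT = 5.1036 C

5.1036


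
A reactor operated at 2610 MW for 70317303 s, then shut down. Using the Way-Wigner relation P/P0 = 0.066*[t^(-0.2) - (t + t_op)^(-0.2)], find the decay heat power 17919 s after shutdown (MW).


P/P0 = 0.066 * [t^(-0.2) - (t + t_op)^(-0.2)]
P/P0 = 0.066 * [17919^(-0.2) - (17919 + 70317303)^(-0.2)]
P/P0 = 0.066 * [0.1410384 - 0.02695041] = 0.007529807
P = 2610 * 0.007529807 = 19.653 MW

19.653


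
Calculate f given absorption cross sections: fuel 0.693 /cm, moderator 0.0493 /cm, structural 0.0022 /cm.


f = Sigma_a_fuel / (Sigma_a_fuel + Sigma_a_mod + Sigma_a_other)
f = 0.693 / (0.693 + 0.0493 + 0.0022)
f = 0.93083

0.93083


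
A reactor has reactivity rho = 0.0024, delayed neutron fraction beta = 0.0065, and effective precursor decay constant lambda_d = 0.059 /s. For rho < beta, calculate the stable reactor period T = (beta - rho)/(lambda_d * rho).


T = (beta - rho) / (lambda_d * rho)
T = (0.0065 - 0.0024) / (0.059 * 0.0024)
T = 28.955 s

28.955


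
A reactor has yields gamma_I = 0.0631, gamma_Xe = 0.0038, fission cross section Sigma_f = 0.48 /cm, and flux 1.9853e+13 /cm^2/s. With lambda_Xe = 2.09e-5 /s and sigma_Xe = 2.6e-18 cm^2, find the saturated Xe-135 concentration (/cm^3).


Xe_eq = (gamma_I + gamma_Xe) * Sigma_f * phi / (lambda_Xe + sigma_Xe * phi)
Numerator = (0.0631 + 0.0038) * 0.48 * 1.9853e+13 = 6.375195e+11
Denominator = 2.09e-5 + 2.6e-18 * 1.9853e+13 = 7.251780e-05
Xe_eq = 6.375195e+11 / 7.251780e-05 = 8.7912e+15 /cm^3

8.7912e+15


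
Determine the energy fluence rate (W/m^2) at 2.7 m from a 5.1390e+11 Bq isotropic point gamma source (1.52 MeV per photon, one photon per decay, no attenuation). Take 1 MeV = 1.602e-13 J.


psi = A * E * 1.602e-13 / (4*pi*r^2)
psi = 5.1390e+11 * 1.52 * 1.602e-13 / (4*pi*2.7^2)
psi = 0.0013660 W/m^2

0.0013660


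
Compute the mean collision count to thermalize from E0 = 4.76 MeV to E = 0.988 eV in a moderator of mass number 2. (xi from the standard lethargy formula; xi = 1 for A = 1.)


xi = 1 + (A-1)^2/(2A)*ln((A-1)/(A+1)) = 0.7253469 (for A = 2)
n = ln(E0/E) / xi
n = ln(4.76e6 / 0.988) / 0.7253469
n = ln(4.817814e+06) / 0.7253469 = 21.214

21.214


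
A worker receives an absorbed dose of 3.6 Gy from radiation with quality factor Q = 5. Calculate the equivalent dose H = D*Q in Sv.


H = D * Q
H = 3.6 * 5
H = 18.000 Sv

18.000


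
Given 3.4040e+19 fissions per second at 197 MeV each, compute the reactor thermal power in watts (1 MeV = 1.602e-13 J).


P = fission_rate * E_MeV * 1.602e-13
P = 3.4040e+19 * 197 * 1.602e-13
P = 1.0743e+09 W

1.0743e+09


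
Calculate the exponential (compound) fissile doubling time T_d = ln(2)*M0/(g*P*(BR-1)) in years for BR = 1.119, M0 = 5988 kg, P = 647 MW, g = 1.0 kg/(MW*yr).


Breeding gain G = BR - 1 = 1.119 - 1 = 0.119
Fissile production rate = g * P * G = 1.0 * 647 * 0.119 = 76.993 kg/yr
T_d = ln(2) * M0 / (g * P * G)
T_d = ln(2) * 5988 / 76.993 = 53.908 yr

53.908


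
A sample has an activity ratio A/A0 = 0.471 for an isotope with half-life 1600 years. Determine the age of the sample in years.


lambda = ln(2) / t_half = ln(2) / 1600 = 4.332170e-04 /yr
t = -ln(A/A0) / lambda
t = -ln(0.471) / 4.332170e-04
t = 1737.9 yr

1737.9


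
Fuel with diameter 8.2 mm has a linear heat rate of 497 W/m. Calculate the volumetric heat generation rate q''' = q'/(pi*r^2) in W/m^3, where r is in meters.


r = D / 2 / 1000 = 8.2 / 2 / 1000 = 0.0041 m
q''' = q' / (pi * r^2)
q''' = 497 / (pi * 0.0041^2)
q''' = 9.4111e+06 W/m^3

9.4111e+06


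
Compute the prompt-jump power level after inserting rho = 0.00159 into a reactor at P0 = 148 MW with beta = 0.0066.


P1/P0 = beta / (beta - rho)
P1/P0 = 0.0066 / (0.0066 - 0.00159) = 1.317365
P1 = 148 * 1.317365 = 194.97 MW

194.97


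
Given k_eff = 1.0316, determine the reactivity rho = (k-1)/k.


rho = (k_eff - 1) / k_eff
rho = (1.0316 - 1) / 1.0316
rho = 0.030632

0.030632


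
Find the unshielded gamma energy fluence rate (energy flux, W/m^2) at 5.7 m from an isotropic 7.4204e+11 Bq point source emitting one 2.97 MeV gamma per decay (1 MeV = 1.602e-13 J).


psi = A * E * 1.602e-13 / (4*pi*r^2)
psi = 7.4204e+11 * 2.97 * 1.602e-13 / (4*pi*5.7^2)
psi = 8.6474e-04 W/m^2

8.6474e-04


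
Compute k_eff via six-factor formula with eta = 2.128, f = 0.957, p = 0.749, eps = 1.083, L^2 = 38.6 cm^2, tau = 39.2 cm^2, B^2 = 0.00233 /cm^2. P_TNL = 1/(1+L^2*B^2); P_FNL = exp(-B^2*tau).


k_inf = eta*f*p*eps = 2.128*0.957*0.749*1.083 = 1.651938
P_TNL = 1/(1 + L^2*B^2) = 1/(1 + 38.6*0.00233) = 0.9174834
P_FNL = exp(-B^2*tau) = exp(-0.00233*39.2) = 0.9127110
k_eff = k_inf * P_TNL * P_FNL = 1.651938 * 0.9174834 * 0.9127110
k_eff = 1.3833

1.3833


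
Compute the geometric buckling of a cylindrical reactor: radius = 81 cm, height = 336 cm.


B^2 = (2.405/R)^2 + (pi/H)^2
B^2 = (2.405/81)^2 + (pi/336)^2
B^2 = 9.6900e-04 /cm^2

9.6900e-04


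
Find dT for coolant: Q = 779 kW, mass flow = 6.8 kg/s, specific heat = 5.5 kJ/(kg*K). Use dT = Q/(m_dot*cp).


dT = Q / (m_dot * cp)
dT = 779 / (6.8 * 5.5)
dT = 20.829 C

20.829


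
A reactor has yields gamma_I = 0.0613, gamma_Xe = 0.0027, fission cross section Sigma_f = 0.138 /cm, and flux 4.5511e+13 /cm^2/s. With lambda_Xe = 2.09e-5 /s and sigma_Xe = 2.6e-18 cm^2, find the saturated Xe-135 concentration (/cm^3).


Xe_eq = (gamma_I + gamma_Xe) * Sigma_f * phi / (lambda_Xe + sigma_Xe * phi)
Numerator = (0.0613 + 0.0027) * 0.138 * 4.5511e+13 = 4.019532e+11
Denominator = 2.09e-5 + 2.6e-18 * 4.5511e+13 = 1.392286e-04
Xe_eq = 4.019532e+11 / 1.392286e-04 = 2.8870e+15 /cm^3

2.8870e+15


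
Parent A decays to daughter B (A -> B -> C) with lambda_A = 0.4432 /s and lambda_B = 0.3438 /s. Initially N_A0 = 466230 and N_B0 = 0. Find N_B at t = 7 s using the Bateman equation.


N_B(t) = lambda_A * N_A0 / (lambda_B - lambda_A) * [exp(-lambda_A*t) - exp(-lambda_B*t)]
exp(-0.4432*7) = 0.04494121; exp(-0.3438*7) = 0.09012119
N_B = 0.4432 * 466230 / (0.3438 - 0.4432) * (0.04494121 - 0.09012119)
N_B = 93920

93920


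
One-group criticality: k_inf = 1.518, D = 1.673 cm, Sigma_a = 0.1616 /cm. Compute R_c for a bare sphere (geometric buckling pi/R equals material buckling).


L^2 = D / Sigma_a = 1.673 / 0.1616 = 10.35272 cm^2
B_m^2 = (k_inf - 1) / L^2 = (1.518 - 1) / 10.35272 = 0.05003516 /cm^2
For a bare sphere: B_g = pi/R, so R_c = pi / sqrt(B_m^2)
R_c = pi / sqrt(0.05003516) = 14.045 cm

14.045


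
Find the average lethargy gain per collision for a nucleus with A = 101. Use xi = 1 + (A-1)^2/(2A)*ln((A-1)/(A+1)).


xi = 1 + (A-1)^2/(2A) * ln((A-1)/(A+1))
xi = 1 + (101-1)^2/(2*101) * ln((101-1)/(101 +1))
xi = 0.019672

0.019672


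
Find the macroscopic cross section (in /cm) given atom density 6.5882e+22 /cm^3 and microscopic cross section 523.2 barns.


Sigma = N * sigma_barns * 1e-24
Sigma = 6.5882e+22 * 523.2 * 1e-24
Sigma = 34.469 /cm

34.469


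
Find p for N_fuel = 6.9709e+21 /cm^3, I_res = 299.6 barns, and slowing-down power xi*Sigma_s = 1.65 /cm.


p = exp(-N * I * 1e-24 / (xi*Sigma_s))
p = exp(-6.9709e+21 * 299.6 * 1e-24 / 1.65)
p = 0.28203

0.28203


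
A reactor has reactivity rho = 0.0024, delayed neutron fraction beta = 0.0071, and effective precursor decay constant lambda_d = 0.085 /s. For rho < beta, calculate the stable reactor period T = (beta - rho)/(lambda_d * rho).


T = (beta - rho) / (lambda_d * rho)
T = (0.0071 - 0.0024) / (0.085 * 0.0024)
T = 23.039 s

23.039


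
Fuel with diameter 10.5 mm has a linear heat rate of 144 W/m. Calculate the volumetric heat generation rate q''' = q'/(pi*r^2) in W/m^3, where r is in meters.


r = D / 2 / 1000 = 10.5 / 2 / 1000 = 0.00525 m
q''' = q' / (pi * r^2)
q''' = 144 / (pi * 0.00525^2)
q''' = 1.6630e+06 W/m^3

1.6630e+06


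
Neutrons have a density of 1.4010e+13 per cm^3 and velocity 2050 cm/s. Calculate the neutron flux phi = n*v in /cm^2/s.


phi = n * v
phi = 1.4010e+13 * 2050
phi = 2.8720e+16 /cm^2/s

2.8720e+16


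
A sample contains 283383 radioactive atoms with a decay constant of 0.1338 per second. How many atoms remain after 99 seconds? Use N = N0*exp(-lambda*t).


N = N0 * exp(-lambda * t)
N = 283383 * exp(-0.1338 * 99)
N = 0.50075

0.50075


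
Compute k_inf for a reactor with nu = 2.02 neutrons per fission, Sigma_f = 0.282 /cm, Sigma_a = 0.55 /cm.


k_inf = nu * Sigma_f / Sigma_a
k_inf = 2.02 * 0.282 / 0.55
k_inf = 1.0357

1.0357


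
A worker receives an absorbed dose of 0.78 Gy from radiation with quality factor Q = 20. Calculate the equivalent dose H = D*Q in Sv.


H = D * Q
H = 0.78 * 20
H = 15.600 Sv

15.600


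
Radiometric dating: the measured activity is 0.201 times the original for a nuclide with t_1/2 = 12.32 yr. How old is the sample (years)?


lambda = ln(2) / t_half = ln(2) / 12.32 = 0.05626195 /yr
t = -ln(A/A0) / lambda
t = -ln(0.201) / 0.05626195
t = 28.518 yr

28.518


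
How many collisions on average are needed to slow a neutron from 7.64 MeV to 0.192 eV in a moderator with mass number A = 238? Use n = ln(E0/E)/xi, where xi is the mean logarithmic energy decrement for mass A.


xi = 1 + (A-1)^2/(2A)*ln((A-1)/(A+1)) = 0.008379872 (for A = 238)
n = ln(E0/E) / xi
n = ln(7.64e6 / 0.192) / 0.008379872
n = ln(3.979167e+07) / 0.008379872 = 2088.2

2088.2


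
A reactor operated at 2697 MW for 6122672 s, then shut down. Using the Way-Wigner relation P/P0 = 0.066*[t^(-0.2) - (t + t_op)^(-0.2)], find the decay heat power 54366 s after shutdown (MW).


P/P0 = 0.066 * [t^(-0.2) - (t + t_op)^(-0.2)]
P/P0 = 0.066 * [54366^(-0.2) - (54366 + 6122672)^(-0.2)]
P/P0 = 0.066 * [0.1129626 - 0.04383731] = 0.004562269
P = 2697 * 0.004562269 = 12.304 MW

12.304


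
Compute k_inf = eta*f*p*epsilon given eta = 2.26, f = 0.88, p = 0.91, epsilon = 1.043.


k_inf = eta * f * p * epsilon
k_inf = 2.26 * 0.88 * 0.91 * 1.043
k_inf = 1.8876

1.8876
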